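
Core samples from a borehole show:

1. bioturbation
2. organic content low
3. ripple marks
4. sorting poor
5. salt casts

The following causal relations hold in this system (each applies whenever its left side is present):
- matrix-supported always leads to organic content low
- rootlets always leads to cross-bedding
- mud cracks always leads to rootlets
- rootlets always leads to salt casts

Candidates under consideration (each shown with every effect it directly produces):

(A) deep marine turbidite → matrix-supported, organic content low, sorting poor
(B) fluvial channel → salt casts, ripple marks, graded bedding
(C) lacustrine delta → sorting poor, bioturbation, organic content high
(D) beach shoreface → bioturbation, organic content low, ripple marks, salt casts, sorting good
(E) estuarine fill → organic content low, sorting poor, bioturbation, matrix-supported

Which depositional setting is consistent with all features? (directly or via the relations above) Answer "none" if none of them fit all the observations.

For each candidate, compare predicted effects to what was observed:
(A) deep marine turbidite — does not account for bioturbation, ripple marks, salt casts
(B) fluvial channel — bioturbation -; organic content low -; ripple marks +; sorting poor -; salt casts +
(C) lacustrine delta — fails on organic content low, ripple marks, salt casts (predicts organic content high, not organic content low)
(D) beach shoreface — fails on sorting poor (predicts sorting good, not sorting poor)
(E) estuarine fill — bioturbation +; organic content low +; ripple marks -; sorting poor +; salt casts -
Every candidate fails on at least one observation.

none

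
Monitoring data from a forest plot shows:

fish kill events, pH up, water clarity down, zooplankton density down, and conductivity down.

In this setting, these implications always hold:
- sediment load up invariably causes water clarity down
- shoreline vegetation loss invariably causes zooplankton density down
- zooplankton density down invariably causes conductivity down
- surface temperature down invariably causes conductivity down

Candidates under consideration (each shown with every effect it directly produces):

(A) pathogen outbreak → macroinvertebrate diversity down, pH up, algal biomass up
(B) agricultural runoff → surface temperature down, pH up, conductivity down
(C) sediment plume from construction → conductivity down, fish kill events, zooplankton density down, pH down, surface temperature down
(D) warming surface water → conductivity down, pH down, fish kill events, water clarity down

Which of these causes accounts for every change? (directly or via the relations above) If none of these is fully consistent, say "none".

none

Testing each hypothesis:
(A) pathogen outbreak — fish kill events NO; pH up yes; water clarity down NO; zooplankton density down NO; conductivity down NO
(B) agricultural runoff — does not account for fish kill events, water clarity down, zooplankton density down
(C) sediment plume from construction — fails on pH up, water clarity down (predicts pH down, not pH up)
(D) warming surface water — fish kill events yes; pH up NO; water clarity down yes; zooplankton density down NO; conductivity down yes
No candidate is consistent with all observations.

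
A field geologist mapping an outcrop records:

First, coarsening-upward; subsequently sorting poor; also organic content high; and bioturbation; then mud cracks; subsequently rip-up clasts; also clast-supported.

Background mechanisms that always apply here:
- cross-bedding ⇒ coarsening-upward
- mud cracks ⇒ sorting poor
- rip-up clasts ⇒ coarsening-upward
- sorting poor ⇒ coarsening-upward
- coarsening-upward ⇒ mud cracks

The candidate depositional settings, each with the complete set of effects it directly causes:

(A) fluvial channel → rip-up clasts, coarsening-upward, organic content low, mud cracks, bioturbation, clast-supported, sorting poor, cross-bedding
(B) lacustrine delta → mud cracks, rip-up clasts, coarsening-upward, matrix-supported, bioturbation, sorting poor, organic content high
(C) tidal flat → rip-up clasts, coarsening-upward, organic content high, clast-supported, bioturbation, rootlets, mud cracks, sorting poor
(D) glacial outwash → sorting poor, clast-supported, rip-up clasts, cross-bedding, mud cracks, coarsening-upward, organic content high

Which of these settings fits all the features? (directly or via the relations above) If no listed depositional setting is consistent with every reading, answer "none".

C

Checking each candidate against the observations:
(A) fluvial channel — fails on organic content high (predicts organic content low, not organic content high)
(B) lacustrine delta — coarsening-upward +; sorting poor +; organic content high +; bioturbation +; mud cracks +; rip-up clasts +; clast-supported -
(C) tidal flat — coarsening-upward +; sorting poor +; organic content high +; bioturbation +; mud cracks +; rip-up clasts +; clast-supported +
(D) glacial outwash — does not account for bioturbation
(C) alone accounts for all the evidence.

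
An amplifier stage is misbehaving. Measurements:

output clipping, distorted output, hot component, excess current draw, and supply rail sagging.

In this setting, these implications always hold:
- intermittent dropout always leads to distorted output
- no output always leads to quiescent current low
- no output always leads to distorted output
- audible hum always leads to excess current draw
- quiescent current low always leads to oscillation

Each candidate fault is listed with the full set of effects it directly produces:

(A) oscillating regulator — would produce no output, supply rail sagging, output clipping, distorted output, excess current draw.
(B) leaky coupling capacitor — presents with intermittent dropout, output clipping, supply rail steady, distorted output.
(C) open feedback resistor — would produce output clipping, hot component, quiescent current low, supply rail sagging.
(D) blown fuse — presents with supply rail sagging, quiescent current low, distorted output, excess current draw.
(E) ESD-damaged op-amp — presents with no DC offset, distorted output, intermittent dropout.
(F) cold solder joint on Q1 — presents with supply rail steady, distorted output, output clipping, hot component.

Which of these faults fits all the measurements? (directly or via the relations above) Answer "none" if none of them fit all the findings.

none

For each candidate, compare predicted effects to what was observed:
(A) oscillating regulator — output clipping match; distorted output match; hot component miss; excess current draw match; supply rail sagging match
(B) leaky coupling capacitor — fails on hot component, excess current draw, supply rail sagging (predicts supply rail steady, not supply rail sagging)
(C) open feedback resistor — output clipping match; distorted output miss; hot component match; excess current draw miss; supply rail sagging match
(D) blown fuse — output clipping miss; distorted output match; hot component miss; excess current draw match; supply rail sagging match
(E) ESD-damaged op-amp — output clipping miss; distorted output match; hot component miss; excess current draw miss; supply rail sagging miss
(F) cold solder joint on Q1 — fails on excess current draw, supply rail sagging (predicts supply rail steady, not supply rail sagging)
None of the listed candidates fits everything.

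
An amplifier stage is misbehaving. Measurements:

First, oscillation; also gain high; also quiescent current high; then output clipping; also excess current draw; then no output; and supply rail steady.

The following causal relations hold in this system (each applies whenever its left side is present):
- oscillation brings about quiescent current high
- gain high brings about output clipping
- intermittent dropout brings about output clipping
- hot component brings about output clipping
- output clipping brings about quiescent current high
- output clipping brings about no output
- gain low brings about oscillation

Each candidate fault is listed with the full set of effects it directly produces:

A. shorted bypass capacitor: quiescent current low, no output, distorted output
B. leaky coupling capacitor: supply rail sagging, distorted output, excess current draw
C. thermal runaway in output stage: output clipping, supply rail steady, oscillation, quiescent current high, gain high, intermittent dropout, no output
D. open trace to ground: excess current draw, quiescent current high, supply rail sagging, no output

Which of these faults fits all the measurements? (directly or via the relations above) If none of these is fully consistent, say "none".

Per-candidate check:
(A) shorted bypass capacitor — fails on oscillation, gain high, quiescent current high, output clipping, excess current draw, supply rail steady (predicts quiescent current low, not quiescent current high)
(B) leaky coupling capacitor — fails on oscillation, gain high, quiescent current high, output clipping, no output, supply rail steady (predicts supply rail sagging, not supply rail steady)
(C) thermal runaway in output stage — oscillation yes; gain high yes; quiescent current high yes; output clipping yes; excess current draw NO; no output yes; supply rail steady yes
(D) open trace to ground — oscillation NO; gain high NO; quiescent current high yes; output clipping NO; excess current draw yes; no output yes; supply rail steady NO
Every candidate fails on at least one observation.

none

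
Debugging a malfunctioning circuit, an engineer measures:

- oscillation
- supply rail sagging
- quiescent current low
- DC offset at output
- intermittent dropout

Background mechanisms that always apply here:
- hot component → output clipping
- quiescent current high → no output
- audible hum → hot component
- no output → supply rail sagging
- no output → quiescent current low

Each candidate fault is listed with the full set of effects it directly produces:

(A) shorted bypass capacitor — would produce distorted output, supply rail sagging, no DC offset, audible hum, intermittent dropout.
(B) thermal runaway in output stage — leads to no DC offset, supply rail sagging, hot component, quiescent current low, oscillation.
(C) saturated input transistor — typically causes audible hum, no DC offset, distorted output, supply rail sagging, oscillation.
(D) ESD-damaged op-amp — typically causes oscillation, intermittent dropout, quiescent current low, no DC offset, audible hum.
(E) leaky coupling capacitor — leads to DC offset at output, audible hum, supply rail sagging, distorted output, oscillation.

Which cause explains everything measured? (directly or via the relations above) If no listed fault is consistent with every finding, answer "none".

none

Per-candidate check:
(A) shorted bypass capacitor — oscillation NO; supply rail sagging yes; quiescent current low NO; DC offset at output NO; intermittent dropout yes
(B) thermal runaway in output stage — oscillation yes; supply rail sagging yes; quiescent current low yes; DC offset at output NO; intermittent dropout NO
(C) saturated input transistor — fails on quiescent current low, DC offset at output, intermittent dropout (predicts no DC offset, not DC offset at output)
(D) ESD-damaged op-amp — oscillation yes; supply rail sagging NO; quiescent current low yes; DC offset at output NO; intermittent dropout yes
(E) leaky coupling capacitor — oscillation yes; supply rail sagging yes; quiescent current low NO; DC offset at output yes; intermittent dropout NO
Every candidate fails on at least one observation.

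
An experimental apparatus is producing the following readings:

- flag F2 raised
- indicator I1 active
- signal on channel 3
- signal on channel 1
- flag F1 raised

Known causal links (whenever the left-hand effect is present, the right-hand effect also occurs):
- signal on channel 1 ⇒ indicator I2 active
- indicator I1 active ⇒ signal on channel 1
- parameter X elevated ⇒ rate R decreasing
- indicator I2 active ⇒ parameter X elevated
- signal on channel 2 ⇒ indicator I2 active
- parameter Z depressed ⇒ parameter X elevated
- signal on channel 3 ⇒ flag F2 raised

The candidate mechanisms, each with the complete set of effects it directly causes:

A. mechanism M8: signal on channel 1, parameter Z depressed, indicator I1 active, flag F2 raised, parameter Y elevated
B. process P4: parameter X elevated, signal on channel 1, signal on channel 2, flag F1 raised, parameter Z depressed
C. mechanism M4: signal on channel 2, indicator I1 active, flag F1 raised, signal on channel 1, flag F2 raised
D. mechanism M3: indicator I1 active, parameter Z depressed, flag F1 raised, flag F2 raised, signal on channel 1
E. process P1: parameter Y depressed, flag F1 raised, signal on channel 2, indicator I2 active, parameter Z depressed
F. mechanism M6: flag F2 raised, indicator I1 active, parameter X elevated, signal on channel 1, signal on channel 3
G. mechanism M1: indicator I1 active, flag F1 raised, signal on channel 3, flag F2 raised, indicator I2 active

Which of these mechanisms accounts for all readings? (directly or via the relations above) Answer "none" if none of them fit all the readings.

G

Testing each hypothesis:
(A) mechanism M8 — does not account for signal on channel 3, flag F1 raised
(B) process P4 — does not account for flag F2 raised, indicator I1 active, signal on channel 3
(C) mechanism M4 — does not account for signal on channel 3
(D) mechanism M3 — does not account for signal on channel 3
(E) process P1 — does not account for flag F2 raised, indicator I1 active, signal on channel 3, signal on channel 1
(F) mechanism M6 — flag F2 raised match; indicator I1 active match; signal on channel 3 match; signal on channel 1 match; flag F1 raised miss
(G) mechanism M1 — flag F2 raised match; indicator I1 active match; signal on channel 3 match; signal on channel 1 match (via indicator I1 active → signal on channel 1); flag F1 raised match
Only (G) is consistent with every observation.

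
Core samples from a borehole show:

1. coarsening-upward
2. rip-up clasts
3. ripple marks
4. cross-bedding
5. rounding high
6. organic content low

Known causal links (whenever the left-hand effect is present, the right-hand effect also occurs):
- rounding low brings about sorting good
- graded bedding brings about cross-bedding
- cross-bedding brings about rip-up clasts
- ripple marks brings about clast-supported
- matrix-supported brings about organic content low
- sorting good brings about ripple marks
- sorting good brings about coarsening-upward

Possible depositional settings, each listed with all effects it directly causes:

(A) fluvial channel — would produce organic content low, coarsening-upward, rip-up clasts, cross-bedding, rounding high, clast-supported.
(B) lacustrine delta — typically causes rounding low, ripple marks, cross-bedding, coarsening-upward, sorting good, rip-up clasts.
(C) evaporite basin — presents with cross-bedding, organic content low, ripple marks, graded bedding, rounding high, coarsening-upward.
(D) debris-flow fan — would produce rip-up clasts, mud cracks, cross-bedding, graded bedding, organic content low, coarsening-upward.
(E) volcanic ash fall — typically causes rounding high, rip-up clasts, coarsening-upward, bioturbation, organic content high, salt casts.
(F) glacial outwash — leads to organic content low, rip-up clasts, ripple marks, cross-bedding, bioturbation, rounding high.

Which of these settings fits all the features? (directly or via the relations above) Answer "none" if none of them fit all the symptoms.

Testing each hypothesis:
(A) fluvial channel — coarsening-upward match; rip-up clasts match; ripple marks miss; cross-bedding match; rounding high match; organic content low match
(B) lacustrine delta — fails on rounding high, organic content low (predicts rounding low, not rounding high)
(C) evaporite basin — coarsening-upward match; rip-up clasts match (via cross-bedding → rip-up clasts); ripple marks match; cross-bedding match; rounding high match; organic content low match
(D) debris-flow fan — does not account for ripple marks, rounding high
(E) volcanic ash fall — fails on ripple marks, cross-bedding, organic content low (predicts organic content high, not organic content low)
(F) glacial outwash — coarsening-upward miss; rip-up clasts match; ripple marks match; cross-bedding match; rounding high match; organic content low match
(C) alone accounts for all the evidence.

C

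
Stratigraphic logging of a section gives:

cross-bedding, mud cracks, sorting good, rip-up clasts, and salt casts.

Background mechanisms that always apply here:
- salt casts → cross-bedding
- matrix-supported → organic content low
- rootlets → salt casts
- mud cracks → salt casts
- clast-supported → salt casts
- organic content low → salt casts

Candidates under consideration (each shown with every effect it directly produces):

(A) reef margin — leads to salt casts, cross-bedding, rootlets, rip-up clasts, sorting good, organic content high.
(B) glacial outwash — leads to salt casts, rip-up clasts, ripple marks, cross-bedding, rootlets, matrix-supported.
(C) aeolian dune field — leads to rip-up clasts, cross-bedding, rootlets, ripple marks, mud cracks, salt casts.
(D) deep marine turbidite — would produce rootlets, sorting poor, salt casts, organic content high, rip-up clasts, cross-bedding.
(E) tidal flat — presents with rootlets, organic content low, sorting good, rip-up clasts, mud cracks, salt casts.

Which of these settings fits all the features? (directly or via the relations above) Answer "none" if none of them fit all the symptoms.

E

Per-candidate check:
(A) reef margin — does not account for mud cracks
(B) glacial outwash — cross-bedding yes; mud cracks NO; sorting good NO; rip-up clasts yes; salt casts yes
(C) aeolian dune field — does not account for sorting good
(D) deep marine turbidite — fails on mud cracks, sorting good (predicts sorting poor, not sorting good)
(E) tidal flat — cross-bedding yes (via salt casts → cross-bedding); mud cracks yes; sorting good yes; rip-up clasts yes; salt casts yes
(E) is the only candidate with no mismatches.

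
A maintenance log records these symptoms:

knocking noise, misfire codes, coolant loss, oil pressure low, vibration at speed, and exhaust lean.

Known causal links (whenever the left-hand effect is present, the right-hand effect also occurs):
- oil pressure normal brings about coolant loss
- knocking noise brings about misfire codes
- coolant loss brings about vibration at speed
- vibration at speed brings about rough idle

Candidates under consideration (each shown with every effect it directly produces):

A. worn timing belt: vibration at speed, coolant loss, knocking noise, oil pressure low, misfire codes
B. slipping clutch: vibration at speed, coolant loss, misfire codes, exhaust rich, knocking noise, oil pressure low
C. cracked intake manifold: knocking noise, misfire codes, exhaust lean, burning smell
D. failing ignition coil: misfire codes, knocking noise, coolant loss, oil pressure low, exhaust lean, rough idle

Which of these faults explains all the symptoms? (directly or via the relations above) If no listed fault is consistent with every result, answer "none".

D

Testing each hypothesis:
(A) worn timing belt — does not account for exhaust lean
(B) slipping clutch — fails on exhaust lean (predicts exhaust rich, not exhaust lean)
(C) cracked intake manifold — knocking noise ✓; misfire codes ✓; coolant loss ✗; oil pressure low ✗; vibration at speed ✗; exhaust lean ✓
(D) failing ignition coil — accounts for every observation (vibration at speed by coolant loss → vibration at speed)
(D) is the only candidate with no mismatches.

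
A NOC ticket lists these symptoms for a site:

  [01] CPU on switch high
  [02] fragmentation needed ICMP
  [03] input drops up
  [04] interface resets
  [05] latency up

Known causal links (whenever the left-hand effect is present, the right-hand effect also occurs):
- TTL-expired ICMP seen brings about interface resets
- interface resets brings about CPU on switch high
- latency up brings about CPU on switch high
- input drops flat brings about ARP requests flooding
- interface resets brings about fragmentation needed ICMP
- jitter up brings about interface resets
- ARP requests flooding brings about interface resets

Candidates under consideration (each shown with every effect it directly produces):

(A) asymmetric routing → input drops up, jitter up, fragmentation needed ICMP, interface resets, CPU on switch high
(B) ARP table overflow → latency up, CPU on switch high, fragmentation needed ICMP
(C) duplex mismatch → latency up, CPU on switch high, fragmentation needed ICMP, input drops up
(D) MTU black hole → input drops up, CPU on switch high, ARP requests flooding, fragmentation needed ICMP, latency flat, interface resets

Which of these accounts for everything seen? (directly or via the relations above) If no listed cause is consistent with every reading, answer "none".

none

Checking each candidate against the observations:
(A) asymmetric routing — CPU on switch high ✓; fragmentation needed ICMP ✓; input drops up ✓; interface resets ✓; latency up ✗
(B) ARP table overflow — CPU on switch high ✓; fragmentation needed ICMP ✓; input drops up ✗; interface resets ✗; latency up ✓
(C) duplex mismatch — CPU on switch high ✓; fragmentation needed ICMP ✓; input drops up ✓; interface resets ✗; latency up ✓
(D) MTU black hole — fails on latency up (predicts latency flat, not latency up)
No candidate is consistent with all observations.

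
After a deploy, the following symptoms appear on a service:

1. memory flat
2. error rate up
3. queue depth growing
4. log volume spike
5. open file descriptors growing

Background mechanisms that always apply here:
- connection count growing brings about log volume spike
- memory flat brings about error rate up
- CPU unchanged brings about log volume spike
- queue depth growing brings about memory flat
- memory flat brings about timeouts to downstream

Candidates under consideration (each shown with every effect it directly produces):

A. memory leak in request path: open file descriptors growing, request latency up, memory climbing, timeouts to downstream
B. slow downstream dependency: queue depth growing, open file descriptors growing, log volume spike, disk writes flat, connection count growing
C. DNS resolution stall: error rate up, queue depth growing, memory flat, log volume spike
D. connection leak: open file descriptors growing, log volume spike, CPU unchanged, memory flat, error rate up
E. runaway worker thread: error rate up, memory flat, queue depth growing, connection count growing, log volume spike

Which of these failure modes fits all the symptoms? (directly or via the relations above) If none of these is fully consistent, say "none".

For each candidate, compare predicted effects to what was observed:
(A) memory leak in request path — fails on memory flat, error rate up, queue depth growing, log volume spike (predicts memory climbing, not memory flat)
(B) slow downstream dependency — memory flat yes (by queue depth growing → memory flat); error rate up yes (by queue depth growing → memory flat → error rate up); queue depth growing yes; log volume spike yes; open file descriptors growing yes
(C) DNS resolution stall — does not account for open file descriptors growing
(D) connection leak — does not account for queue depth growing
(E) runaway worker thread — does not account for open file descriptors growing
Only (B) is consistent with every observation.

B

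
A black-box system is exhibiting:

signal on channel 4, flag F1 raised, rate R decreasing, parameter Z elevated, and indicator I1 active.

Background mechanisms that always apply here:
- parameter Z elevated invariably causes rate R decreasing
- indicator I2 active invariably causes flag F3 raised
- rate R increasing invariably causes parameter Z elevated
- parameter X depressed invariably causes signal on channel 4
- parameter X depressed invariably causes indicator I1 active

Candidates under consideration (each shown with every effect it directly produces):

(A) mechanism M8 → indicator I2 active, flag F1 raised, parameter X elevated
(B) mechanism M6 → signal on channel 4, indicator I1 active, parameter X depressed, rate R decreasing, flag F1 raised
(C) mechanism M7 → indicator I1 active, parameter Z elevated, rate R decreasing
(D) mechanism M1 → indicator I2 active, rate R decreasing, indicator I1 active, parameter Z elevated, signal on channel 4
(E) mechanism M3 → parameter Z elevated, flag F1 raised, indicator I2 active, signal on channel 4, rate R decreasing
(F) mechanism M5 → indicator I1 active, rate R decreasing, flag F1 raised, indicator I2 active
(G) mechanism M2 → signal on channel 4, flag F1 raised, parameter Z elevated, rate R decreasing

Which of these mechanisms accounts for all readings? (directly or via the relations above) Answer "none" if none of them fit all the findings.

none

For each candidate, compare predicted effects to what was observed:
(A) mechanism M8 — signal on channel 4 -; flag F1 raised +; rate R decreasing -; parameter Z elevated -; indicator I1 active -
(B) mechanism M6 — signal on channel 4 +; flag F1 raised +; rate R decreasing +; parameter Z elevated -; indicator I1 active +
(C) mechanism M7 — does not account for signal on channel 4, flag F1 raised
(D) mechanism M1 — signal on channel 4 +; flag F1 raised -; rate R decreasing +; parameter Z elevated +; indicator I1 active +
(E) mechanism M3 — signal on channel 4 +; flag F1 raised +; rate R decreasing +; parameter Z elevated +; indicator I1 active -
(F) mechanism M5 — does not account for signal on channel 4, parameter Z elevated
(G) mechanism M2 — signal on channel 4 +; flag F1 raised +; rate R decreasing +; parameter Z elevated +; indicator I1 active -
No candidate is consistent with all observations.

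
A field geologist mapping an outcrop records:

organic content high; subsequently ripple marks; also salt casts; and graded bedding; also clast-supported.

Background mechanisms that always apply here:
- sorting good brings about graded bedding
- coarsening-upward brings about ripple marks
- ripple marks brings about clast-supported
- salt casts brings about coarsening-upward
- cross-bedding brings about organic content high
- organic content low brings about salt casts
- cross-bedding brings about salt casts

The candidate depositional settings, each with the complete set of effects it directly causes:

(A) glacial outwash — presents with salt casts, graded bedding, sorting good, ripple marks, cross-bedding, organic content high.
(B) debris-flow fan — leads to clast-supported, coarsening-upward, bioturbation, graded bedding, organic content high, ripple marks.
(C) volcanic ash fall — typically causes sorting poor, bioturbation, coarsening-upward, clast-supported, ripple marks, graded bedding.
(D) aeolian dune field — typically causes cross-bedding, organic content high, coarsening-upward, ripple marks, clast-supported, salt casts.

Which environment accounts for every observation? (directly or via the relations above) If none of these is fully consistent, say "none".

A

Per-candidate check:
(A) glacial outwash — accounts for every observation (clast-supported via ripple marks → clast-supported)
(B) debris-flow fan — does not account for salt casts
(C) volcanic ash fall — organic content high NO; ripple marks yes; salt casts NO; graded bedding yes; clast-supported yes
(D) aeolian dune field — does not account for graded bedding
(A) alone accounts for all the evidence.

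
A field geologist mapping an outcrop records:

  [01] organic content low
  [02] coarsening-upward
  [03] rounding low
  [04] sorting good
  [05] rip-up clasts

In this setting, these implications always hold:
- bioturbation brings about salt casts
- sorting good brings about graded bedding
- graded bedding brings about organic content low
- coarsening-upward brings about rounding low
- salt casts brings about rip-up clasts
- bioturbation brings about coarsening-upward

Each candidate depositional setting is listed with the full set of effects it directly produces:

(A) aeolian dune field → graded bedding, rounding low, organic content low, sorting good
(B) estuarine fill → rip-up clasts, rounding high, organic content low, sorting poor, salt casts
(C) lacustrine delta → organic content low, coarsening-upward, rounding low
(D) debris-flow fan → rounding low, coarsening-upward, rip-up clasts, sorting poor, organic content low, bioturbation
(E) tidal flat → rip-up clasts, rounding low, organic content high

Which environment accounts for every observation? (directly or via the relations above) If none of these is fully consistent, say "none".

Per-candidate check:
(A) aeolian dune field — organic content low +; coarsening-upward -; rounding low +; sorting good +; rip-up clasts -
(B) estuarine fill — fails on coarsening-upward, rounding low, sorting good (predicts rounding high, not rounding low; predicts sorting poor, not sorting good)
(C) lacustrine delta — organic content low +; coarsening-upward +; rounding low +; sorting good -; rip-up clasts -
(D) debris-flow fan — fails on sorting good (predicts sorting poor, not sorting good)
(E) tidal flat — fails on organic content low, coarsening-upward, sorting good (predicts organic content high, not organic content low)
Every candidate fails on at least one observation.

none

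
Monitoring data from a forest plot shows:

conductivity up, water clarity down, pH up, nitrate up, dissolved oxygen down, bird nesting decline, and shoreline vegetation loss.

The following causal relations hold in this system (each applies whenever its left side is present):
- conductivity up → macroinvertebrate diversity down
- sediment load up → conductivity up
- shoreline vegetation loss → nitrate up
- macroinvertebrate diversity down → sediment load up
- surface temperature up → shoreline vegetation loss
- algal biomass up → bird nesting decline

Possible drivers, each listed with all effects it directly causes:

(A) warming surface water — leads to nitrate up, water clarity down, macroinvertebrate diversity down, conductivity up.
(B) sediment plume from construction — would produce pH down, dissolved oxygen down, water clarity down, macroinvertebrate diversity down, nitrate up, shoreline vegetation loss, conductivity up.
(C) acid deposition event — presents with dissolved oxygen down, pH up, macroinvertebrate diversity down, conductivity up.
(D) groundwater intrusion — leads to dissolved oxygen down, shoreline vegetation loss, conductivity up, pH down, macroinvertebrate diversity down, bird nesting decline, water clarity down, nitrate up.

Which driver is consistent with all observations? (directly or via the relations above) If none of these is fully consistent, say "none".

Per-candidate check:
(A) warming surface water — conductivity up yes; water clarity down yes; pH up NO; nitrate up yes; dissolved oxygen down NO; bird nesting decline NO; shoreline vegetation loss NO
(B) sediment plume from construction — conductivity up yes; water clarity down yes; pH up NO; nitrate up yes; dissolved oxygen down yes; bird nesting decline NO; shoreline vegetation loss yes
(C) acid deposition event — conductivity up yes; water clarity down NO; pH up yes; nitrate up NO; dissolved oxygen down yes; bird nesting decline NO; shoreline vegetation loss NO
(D) groundwater intrusion — conductivity up yes; water clarity down yes; pH up NO; nitrate up yes; dissolved oxygen down yes; bird nesting decline yes; shoreline vegetation loss yes
Every candidate fails on at least one observation.

none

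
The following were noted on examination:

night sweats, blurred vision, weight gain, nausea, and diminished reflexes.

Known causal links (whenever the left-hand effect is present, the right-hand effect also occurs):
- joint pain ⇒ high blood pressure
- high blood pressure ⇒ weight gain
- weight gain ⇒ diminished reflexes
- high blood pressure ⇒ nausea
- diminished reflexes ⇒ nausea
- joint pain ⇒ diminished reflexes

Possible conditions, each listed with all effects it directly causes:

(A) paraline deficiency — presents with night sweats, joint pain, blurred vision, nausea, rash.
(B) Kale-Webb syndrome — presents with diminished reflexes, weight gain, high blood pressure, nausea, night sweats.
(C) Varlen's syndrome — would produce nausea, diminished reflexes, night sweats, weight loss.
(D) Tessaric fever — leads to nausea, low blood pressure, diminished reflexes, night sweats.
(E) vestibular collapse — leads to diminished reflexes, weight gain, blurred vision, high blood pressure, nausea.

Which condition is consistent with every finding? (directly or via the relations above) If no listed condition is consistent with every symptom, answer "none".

Checking each candidate against the observations:
(A) paraline deficiency — accounts for every observation (weight gain through joint pain → high blood pressure → weight gain)
(B) Kale-Webb syndrome — night sweats yes; blurred vision NO; weight gain yes; nausea yes; diminished reflexes yes
(C) Varlen's syndrome — night sweats yes; blurred vision NO; weight gain NO; nausea yes; diminished reflexes yes
(D) Tessaric fever — night sweats yes; blurred vision NO; weight gain NO; nausea yes; diminished reflexes yes
(E) vestibular collapse — does not account for night sweats
(A) is the only candidate with no mismatches.

A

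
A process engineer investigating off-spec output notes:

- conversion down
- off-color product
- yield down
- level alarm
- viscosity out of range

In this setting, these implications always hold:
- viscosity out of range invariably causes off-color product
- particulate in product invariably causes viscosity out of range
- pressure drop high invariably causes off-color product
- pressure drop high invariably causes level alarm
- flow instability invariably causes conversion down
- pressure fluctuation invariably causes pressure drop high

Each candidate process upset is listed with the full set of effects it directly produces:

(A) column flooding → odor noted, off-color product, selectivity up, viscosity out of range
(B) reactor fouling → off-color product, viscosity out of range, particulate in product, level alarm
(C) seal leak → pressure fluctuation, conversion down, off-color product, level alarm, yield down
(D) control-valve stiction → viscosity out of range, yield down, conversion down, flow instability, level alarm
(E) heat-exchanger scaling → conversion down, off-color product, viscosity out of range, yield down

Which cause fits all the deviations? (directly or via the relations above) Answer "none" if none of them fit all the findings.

Testing each hypothesis:
(A) column flooding — conversion down ✗; off-color product ✓; yield down ✗; level alarm ✗; viscosity out of range ✓
(B) reactor fouling — does not account for conversion down, yield down
(C) seal leak — conversion down ✓; off-color product ✓; yield down ✓; level alarm ✓; viscosity out of range ✗
(D) control-valve stiction — conversion down ✓; off-color product ✓ (via viscosity out of range → off-color product); yield down ✓; level alarm ✓; viscosity out of range ✓
(E) heat-exchanger scaling — conversion down ✓; off-color product ✓; yield down ✓; level alarm ✗; viscosity out of range ✓
(D) is the only candidate with no mismatches.

D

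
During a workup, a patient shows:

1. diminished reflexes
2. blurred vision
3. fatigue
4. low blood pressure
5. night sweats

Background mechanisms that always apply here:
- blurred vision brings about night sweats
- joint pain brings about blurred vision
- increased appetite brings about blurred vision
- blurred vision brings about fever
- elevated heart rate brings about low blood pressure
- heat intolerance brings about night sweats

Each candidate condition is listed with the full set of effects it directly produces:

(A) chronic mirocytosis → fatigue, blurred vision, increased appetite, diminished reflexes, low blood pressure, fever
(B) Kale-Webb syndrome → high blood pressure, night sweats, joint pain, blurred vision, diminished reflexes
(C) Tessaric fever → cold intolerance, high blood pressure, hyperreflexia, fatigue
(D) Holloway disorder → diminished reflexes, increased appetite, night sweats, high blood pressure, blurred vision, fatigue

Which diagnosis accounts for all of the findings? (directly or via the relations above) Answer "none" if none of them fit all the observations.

A

Testing each hypothesis:
(A) chronic mirocytosis — diminished reflexes +; blurred vision +; fatigue +; low blood pressure +; night sweats + (through blurred vision → night sweats)
(B) Kale-Webb syndrome — fails on fatigue, low blood pressure (predicts high blood pressure, not low blood pressure)
(C) Tessaric fever — diminished reflexes -; blurred vision -; fatigue +; low blood pressure -; night sweats -
(D) Holloway disorder — diminished reflexes +; blurred vision +; fatigue +; low blood pressure -; night sweats +
(A) alone accounts for all the evidence.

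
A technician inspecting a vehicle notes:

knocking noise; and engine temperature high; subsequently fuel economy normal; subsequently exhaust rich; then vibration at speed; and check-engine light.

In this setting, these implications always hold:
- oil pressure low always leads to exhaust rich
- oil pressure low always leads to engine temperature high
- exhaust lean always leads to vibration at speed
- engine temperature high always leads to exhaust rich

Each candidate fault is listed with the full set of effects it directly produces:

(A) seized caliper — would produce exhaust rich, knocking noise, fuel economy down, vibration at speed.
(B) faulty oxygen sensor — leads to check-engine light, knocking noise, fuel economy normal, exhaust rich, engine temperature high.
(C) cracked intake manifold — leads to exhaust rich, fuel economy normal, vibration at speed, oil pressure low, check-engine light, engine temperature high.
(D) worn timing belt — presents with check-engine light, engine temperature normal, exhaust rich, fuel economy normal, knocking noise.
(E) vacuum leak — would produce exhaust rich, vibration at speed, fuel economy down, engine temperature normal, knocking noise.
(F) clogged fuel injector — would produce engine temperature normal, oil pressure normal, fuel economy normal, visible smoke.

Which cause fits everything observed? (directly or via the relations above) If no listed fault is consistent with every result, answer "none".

Checking each candidate against the observations:
(A) seized caliper — fails on engine temperature high, fuel economy normal, check-engine light (predicts fuel economy down, not fuel economy normal)
(B) faulty oxygen sensor — does not account for vibration at speed
(C) cracked intake manifold — knocking noise miss; engine temperature high match; fuel economy normal match; exhaust rich match; vibration at speed match; check-engine light match
(D) worn timing belt — knocking noise match; engine temperature high miss; fuel economy normal match; exhaust rich match; vibration at speed miss; check-engine light match
(E) vacuum leak — fails on engine temperature high, fuel economy normal, check-engine light (predicts engine temperature normal, not engine temperature high; predicts fuel economy down, not fuel economy normal)
(F) clogged fuel injector — fails on knocking noise, engine temperature high, exhaust rich, vibration at speed, check-engine light (predicts engine temperature normal, not engine temperature high)
None of the listed candidates fits everything.

none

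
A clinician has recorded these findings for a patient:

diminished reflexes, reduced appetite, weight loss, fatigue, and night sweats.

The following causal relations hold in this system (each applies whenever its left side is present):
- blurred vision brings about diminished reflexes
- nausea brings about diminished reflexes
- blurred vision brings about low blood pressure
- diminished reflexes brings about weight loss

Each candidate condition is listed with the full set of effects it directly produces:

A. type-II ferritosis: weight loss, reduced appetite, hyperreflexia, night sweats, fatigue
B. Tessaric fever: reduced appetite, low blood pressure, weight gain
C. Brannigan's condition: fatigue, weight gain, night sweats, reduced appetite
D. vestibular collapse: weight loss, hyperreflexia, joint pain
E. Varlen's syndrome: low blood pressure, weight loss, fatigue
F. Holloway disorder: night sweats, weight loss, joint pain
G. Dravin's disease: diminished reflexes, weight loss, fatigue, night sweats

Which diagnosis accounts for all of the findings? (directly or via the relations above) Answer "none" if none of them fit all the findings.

none

For each candidate, compare predicted effects to what was observed:
(A) type-II ferritosis — fails on diminished reflexes (predicts hyperreflexia, not diminished reflexes)
(B) Tessaric fever — diminished reflexes -; reduced appetite +; weight loss -; fatigue -; night sweats -
(C) Brannigan's condition — diminished reflexes -; reduced appetite +; weight loss -; fatigue +; night sweats +
(D) vestibular collapse — fails on diminished reflexes, reduced appetite, fatigue, night sweats (predicts hyperreflexia, not diminished reflexes)
(E) Varlen's syndrome — diminished reflexes -; reduced appetite -; weight loss +; fatigue +; night sweats -
(F) Holloway disorder — diminished reflexes -; reduced appetite -; weight loss +; fatigue -; night sweats +
(G) Dravin's disease — diminished reflexes +; reduced appetite -; weight loss +; fatigue +; night sweats +
None of the listed candidates fits everything.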